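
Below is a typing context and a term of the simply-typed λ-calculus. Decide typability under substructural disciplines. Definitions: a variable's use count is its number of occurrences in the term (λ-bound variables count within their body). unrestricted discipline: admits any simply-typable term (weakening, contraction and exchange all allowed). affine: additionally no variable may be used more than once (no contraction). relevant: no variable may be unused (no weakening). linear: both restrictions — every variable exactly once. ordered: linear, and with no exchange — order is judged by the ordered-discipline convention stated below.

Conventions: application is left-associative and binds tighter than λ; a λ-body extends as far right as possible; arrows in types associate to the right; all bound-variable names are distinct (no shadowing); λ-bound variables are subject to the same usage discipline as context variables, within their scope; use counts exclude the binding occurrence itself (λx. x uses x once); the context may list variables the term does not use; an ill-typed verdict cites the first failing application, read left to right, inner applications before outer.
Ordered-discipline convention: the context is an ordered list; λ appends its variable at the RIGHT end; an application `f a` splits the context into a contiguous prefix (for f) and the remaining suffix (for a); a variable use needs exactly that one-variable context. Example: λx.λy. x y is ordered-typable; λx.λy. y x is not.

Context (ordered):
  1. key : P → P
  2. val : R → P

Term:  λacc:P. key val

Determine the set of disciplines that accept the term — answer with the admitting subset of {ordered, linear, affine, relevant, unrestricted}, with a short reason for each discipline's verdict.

admitted by: none
usage: key ×1; val ×1; acc (λ-bound) ×0
order of uses: key, val
typing: ill-typed: an application expects P but receives R → P
ordered: ✗ — the type mismatch rejects it
linear: ✗ — not simply typable
affine: ✗ — fails simple typing
relevant: ✗ — a type mismatch blocks all five
unrestricted: ✗ — the type mismatch rejects it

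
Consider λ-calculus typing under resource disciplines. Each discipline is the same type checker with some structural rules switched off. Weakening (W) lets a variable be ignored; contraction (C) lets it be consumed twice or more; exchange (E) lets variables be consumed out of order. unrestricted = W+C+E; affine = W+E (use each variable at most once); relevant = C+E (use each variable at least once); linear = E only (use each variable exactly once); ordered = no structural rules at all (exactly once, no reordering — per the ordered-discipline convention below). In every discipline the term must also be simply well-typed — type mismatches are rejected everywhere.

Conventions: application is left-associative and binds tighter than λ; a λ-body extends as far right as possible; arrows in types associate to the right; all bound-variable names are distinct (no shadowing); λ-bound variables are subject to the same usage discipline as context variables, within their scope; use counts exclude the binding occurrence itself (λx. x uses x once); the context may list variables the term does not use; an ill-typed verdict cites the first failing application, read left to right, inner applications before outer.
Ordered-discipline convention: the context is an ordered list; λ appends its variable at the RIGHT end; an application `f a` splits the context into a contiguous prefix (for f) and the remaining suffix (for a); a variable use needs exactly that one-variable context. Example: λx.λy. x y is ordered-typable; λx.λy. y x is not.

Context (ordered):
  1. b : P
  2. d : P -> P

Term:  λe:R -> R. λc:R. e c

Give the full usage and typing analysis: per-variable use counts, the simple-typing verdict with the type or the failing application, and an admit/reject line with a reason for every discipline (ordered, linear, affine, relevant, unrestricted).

counts: b=0, d=0, e (bound)=1, c (bound)=1
left-to-right use order: e, c
typing: the term checks, with type (R -> R) -> R -> R
ordered: ✗, b, d never used (weakening)
linear: ✗, b, d never used (weakening)
affine: ✓, at most one use each (b, d, e, c)
relevant: ✗, b, d never used (weakening)
unrestricted: ✓, typability at (R -> R) -> R -> R is all that's needed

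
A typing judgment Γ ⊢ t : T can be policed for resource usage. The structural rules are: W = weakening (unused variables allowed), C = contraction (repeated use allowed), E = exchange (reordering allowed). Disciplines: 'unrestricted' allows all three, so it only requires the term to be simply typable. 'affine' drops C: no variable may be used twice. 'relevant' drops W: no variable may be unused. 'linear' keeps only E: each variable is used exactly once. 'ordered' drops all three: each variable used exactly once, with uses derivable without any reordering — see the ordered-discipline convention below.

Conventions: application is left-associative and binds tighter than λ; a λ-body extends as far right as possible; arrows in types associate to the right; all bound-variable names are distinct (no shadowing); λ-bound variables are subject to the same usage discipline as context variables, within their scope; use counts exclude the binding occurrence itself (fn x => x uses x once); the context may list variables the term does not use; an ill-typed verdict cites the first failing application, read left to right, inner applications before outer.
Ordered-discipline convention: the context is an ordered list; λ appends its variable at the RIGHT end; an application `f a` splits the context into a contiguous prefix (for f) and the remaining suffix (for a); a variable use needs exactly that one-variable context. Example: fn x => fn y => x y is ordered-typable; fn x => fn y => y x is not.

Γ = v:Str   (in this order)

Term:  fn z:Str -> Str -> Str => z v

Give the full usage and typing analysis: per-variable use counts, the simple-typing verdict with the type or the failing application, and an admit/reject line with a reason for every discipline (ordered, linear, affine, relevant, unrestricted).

counts: v=1; z (λ-bound)=1
use order (left to right): z, v
typing: well-typed at (Str -> Str -> Str) -> Str -> Str
ordered ✗ (use order z, v needs exchange)
linear ✓ (each of v, z used exactly once)
affine ✓ (v, z: no repeats, contraction unneeded)
relevant ✓ (v, z: all used, weakening unneeded)
unrestricted ✓ (simply typable at (Str -> Str -> Str) -> Str -> Str; W, C, E all held)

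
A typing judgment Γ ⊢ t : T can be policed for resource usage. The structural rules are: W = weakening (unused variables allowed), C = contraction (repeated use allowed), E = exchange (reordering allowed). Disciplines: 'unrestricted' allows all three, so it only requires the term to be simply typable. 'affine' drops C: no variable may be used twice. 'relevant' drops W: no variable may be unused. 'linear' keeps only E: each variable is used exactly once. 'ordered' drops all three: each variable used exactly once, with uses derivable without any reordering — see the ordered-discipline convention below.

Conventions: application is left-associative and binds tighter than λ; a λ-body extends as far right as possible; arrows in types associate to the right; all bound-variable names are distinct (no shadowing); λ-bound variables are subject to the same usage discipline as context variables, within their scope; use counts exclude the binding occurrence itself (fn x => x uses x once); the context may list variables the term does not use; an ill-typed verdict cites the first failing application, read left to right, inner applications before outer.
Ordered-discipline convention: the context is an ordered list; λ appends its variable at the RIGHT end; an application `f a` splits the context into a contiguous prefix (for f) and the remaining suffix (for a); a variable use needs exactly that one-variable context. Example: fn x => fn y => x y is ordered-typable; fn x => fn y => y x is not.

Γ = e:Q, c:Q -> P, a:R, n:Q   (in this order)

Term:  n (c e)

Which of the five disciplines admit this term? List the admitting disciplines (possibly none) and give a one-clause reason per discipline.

admitted by: none
usage: e=1, c=1, a=0, n=1
use order (left to right): n, c, e
typing: ill-typed: can't apply a value of type Q
ordered: ✗ — not simply typable
linear: ✗ — fails simple typing
affine: ✗ — a type mismatch blocks all five
relevant: ✗ — the type mismatch rejects it
unrestricted: ✗ — not simply typable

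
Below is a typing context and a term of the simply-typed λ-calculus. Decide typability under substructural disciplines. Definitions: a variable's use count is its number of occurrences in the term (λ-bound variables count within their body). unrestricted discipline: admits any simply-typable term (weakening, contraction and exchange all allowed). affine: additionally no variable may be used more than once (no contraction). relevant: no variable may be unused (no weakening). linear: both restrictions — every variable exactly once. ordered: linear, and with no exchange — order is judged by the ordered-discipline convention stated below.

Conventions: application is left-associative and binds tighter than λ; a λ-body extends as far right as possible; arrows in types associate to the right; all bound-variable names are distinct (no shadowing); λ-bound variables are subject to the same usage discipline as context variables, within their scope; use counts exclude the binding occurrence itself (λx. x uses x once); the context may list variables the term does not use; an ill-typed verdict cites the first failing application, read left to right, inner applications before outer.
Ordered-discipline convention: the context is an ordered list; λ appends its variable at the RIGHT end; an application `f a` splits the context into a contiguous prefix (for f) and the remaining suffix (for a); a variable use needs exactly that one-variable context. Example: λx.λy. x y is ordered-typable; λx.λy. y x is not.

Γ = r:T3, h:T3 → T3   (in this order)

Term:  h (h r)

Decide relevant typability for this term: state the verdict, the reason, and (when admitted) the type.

yes — none of r, h goes unused; term : T3
counts: r=1; h=2
left-to-right use order: h, h, r
typing: well-typed at T3
across the five disciplines: ordered ✗, linear ✗, affine ✗, relevant ✓, unrestricted ✓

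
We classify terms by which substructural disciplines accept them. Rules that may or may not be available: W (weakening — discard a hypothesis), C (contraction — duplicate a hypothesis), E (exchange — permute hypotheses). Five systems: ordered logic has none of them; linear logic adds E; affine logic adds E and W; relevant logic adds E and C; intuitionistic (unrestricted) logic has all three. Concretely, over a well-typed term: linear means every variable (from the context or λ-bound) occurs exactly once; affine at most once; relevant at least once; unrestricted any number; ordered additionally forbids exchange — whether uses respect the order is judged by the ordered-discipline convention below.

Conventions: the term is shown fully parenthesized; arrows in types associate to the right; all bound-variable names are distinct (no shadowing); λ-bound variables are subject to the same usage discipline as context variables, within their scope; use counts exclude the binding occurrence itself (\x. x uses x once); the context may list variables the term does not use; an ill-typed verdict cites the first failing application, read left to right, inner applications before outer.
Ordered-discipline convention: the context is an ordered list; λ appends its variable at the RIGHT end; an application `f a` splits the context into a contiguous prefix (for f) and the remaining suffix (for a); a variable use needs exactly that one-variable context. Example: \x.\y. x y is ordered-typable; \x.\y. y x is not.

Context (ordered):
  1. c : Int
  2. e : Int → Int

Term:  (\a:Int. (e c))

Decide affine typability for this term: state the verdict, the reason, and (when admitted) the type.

yes — no duplicate uses among c, e, a; term : Int → Int
usage: c ×1; e ×1; a [bound] ×0
uses in reading order: e, c
typing: the term checks, with type Int → Int
summary: ordered ✗ · linear ✗ · affine ✓ · relevant ✗ · unrestricted ✓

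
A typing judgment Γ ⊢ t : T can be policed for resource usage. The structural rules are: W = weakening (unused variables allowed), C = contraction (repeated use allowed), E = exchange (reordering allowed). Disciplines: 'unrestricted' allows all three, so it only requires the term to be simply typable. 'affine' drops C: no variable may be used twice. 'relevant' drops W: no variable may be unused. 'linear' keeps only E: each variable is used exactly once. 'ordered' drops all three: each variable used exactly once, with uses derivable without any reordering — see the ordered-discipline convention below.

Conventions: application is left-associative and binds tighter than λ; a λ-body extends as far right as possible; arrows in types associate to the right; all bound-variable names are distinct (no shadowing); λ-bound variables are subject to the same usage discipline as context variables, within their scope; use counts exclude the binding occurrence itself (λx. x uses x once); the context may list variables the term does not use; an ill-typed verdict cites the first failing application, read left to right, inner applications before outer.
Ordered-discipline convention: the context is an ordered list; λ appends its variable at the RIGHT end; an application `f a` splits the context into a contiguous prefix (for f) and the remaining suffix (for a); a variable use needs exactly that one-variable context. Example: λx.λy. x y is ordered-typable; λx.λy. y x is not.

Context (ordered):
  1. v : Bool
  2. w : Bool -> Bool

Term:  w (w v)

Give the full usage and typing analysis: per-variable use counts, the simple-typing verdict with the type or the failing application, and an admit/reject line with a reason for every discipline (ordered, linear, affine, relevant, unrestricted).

use counts: v=1, w=2
uses in reading order: w, w, v
typing: well-typed — term : Bool
ordered: ✗, needs contraction — w ×2
linear: ✗, needs contraction — w ×2
affine: ✗, needs contraction — w ×2
relevant: ✓, none of v, w goes unused
unrestricted: ✓, simply typable at Bool; W, C, E all held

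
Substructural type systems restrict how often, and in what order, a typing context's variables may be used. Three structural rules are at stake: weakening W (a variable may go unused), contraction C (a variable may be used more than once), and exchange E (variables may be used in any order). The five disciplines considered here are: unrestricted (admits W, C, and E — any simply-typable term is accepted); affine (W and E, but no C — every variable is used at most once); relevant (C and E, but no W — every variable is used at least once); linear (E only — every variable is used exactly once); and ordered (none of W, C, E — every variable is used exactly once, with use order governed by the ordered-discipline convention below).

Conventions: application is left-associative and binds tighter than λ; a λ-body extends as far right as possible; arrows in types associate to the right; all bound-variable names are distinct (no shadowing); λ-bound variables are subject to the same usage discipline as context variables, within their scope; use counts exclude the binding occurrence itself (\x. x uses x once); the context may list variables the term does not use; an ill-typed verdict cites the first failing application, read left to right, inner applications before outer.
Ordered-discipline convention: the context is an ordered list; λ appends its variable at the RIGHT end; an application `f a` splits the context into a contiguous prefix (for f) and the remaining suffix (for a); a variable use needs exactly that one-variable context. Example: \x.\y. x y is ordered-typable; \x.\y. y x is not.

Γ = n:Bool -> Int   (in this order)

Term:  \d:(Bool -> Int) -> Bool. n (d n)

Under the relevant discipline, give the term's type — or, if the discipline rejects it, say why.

term : ((Bool -> Int) -> Bool) -> Int
variable uses: n: 2; d (λ-bound): 1
uses in reading order: n, d, n
typing: ✓ — ((Bool -> Int) -> Bool) -> Int
per-discipline verdicts: ordered ✗ | linear ✗ | affine ✗ | relevant ✓ | unrestricted ✓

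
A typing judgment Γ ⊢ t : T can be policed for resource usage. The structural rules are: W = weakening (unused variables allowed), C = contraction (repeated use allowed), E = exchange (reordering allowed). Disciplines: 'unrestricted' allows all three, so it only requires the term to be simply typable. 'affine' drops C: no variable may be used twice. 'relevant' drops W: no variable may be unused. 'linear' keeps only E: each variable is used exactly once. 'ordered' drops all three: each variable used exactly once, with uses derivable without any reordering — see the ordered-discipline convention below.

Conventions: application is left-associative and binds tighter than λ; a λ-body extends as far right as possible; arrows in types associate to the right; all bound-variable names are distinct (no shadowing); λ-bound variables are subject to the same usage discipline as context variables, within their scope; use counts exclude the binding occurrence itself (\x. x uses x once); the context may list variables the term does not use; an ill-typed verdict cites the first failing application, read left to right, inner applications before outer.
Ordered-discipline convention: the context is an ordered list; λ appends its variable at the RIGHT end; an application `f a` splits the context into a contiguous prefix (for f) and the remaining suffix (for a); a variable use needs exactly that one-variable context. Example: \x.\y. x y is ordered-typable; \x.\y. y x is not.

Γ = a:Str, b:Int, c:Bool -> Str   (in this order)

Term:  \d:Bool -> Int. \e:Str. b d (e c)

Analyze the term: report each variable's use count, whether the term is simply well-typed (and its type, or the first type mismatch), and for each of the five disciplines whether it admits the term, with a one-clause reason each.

usage: a=0; b=1; c=1; d (bound)=1; e (bound)=1
use order (left to right): b, d, e, c
typing: ill-typed: applying a non-function (Int)
ordered: ✗, the type mismatch rejects it
linear: ✗, not simply typable
affine: ✗, fails simple typing
relevant: ✗, a type mismatch blocks all five
unrestricted: ✗, the type mismatch rejects it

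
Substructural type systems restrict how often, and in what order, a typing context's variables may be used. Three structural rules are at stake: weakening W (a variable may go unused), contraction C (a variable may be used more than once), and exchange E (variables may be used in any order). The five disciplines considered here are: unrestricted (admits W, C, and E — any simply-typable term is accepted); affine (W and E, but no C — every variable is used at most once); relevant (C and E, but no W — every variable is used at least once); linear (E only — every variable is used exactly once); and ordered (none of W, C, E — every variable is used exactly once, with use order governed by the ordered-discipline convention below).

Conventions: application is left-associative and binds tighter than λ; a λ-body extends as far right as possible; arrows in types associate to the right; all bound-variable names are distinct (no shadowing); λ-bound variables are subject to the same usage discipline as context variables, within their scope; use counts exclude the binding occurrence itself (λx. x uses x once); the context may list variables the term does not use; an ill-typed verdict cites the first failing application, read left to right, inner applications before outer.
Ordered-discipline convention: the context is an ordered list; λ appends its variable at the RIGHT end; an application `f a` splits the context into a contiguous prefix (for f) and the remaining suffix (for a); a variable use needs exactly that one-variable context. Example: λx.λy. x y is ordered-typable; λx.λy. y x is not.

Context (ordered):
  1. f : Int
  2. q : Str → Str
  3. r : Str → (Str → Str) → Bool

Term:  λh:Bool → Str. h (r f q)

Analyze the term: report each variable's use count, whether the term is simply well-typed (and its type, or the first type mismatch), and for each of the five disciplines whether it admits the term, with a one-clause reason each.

usage: f: 1; q: 1; r: 1; h (bound): 1
uses in reading order: h, r, f, q
typing: ill-typed: an argument Int mismatches the expected Str
ordered: ✗, fails simple typing
linear: ✗, a type mismatch blocks all five
affine: ✗, the type mismatch rejects it
relevant: ✗, not simply typable
unrestricted: ✗, fails simple typing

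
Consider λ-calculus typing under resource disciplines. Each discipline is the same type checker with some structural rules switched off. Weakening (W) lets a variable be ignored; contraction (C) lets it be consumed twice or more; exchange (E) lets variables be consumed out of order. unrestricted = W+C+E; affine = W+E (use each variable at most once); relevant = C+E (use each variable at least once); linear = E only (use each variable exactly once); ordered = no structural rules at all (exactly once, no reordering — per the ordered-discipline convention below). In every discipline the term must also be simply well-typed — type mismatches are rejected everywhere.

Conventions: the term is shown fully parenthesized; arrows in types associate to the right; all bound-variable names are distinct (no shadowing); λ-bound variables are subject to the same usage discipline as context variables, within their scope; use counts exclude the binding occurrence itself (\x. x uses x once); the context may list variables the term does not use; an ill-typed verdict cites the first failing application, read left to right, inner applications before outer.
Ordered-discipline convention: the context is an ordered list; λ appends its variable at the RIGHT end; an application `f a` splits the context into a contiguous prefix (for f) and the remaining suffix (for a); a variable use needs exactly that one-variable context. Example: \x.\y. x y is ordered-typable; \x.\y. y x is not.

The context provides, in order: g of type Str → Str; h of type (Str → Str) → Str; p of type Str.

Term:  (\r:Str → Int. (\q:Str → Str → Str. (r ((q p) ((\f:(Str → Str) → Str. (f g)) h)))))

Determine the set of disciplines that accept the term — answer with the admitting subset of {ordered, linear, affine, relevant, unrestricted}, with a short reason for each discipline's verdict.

accepted by: linear, affine, relevant, unrestricted
variable uses: g ×1, h ×1, p ×1, r (bound) ×1, q (bound) ×1, f (bound) ×1
order of uses: r, q, p, f, g, h
typing: well-typed at (Str → Int) → (Str → Str → Str) → Int
ordered: ✗ — use order r, q, p, f, g, h needs exchange
linear: ✓ — exactly-once usage across g, h, p, r, q, f
affine: ✓ — g, h, p, r, q, f: no repeats, contraction unneeded
relevant: ✓ — g, h, p, r, q, f: all used, weakening unneeded
unrestricted: ✓ — typability at (Str → Int) → (Str → Str → Str) → Int is all that's needed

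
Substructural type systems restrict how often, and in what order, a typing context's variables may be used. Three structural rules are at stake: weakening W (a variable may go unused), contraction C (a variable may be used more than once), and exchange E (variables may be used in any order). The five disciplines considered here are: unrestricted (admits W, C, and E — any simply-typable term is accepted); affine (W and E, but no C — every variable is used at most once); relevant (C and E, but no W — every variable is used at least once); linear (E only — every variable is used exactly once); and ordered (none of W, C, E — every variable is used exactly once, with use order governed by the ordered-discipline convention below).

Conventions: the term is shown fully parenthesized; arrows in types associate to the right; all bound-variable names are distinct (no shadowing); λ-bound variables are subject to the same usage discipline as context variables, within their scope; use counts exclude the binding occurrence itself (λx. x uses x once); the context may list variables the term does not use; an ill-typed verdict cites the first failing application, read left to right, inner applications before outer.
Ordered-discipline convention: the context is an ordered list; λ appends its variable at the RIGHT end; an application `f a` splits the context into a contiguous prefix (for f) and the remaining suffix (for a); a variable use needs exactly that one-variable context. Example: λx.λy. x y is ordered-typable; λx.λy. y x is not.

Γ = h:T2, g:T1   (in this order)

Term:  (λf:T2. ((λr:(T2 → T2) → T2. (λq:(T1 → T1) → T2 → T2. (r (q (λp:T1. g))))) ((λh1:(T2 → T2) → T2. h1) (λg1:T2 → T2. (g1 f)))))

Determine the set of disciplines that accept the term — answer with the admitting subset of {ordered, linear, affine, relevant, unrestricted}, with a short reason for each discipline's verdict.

admitting disciplines: affine, unrestricted
counts: h=0, g=1, f [bound]=1, r [bound]=1, q [bound]=1, p [bound]=0, h1 [bound]=1, g1 [bound]=1
left-to-right use order: r, q, g, h1, g1, f
typing: the term checks, with type T2 → ((T1 → T1) → T2 → T2) → T2
ordered ✗ (h, p left unused)
linear ✗ (h, p left unused)
affine ✓ (no duplicate uses among h, g, f, r, q, p, h1, g1)
relevant ✗ (h, p left unused)
unrestricted ✓ (typability at T2 → ((T1 → T1) → T2 → T2) → T2 is all that's needed)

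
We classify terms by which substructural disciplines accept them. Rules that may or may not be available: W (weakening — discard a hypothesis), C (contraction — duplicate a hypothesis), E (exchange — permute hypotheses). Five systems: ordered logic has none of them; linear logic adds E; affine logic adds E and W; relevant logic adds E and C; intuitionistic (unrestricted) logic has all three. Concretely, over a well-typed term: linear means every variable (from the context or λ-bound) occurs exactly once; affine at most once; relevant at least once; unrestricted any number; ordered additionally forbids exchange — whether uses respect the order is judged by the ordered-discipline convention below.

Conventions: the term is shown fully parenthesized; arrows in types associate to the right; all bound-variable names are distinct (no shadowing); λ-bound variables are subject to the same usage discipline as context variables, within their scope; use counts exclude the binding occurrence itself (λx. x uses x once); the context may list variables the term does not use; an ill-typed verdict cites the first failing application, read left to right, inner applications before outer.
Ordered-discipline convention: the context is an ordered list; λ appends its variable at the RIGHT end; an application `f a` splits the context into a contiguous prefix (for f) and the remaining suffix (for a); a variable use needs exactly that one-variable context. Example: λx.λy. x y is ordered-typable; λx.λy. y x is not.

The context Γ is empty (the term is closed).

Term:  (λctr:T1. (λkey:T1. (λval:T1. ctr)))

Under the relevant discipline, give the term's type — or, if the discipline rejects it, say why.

not well-typed under relevant — key, val left unused
counts: ctr (bound): 1; key (bound): 0; val (bound): 0
left-to-right use order: ctr
typing: ✓ — T1 → T1 → T1 → T1
summary: ordered ✗, linear ✗, affine ✓, relevant ✗, unrestricted ✓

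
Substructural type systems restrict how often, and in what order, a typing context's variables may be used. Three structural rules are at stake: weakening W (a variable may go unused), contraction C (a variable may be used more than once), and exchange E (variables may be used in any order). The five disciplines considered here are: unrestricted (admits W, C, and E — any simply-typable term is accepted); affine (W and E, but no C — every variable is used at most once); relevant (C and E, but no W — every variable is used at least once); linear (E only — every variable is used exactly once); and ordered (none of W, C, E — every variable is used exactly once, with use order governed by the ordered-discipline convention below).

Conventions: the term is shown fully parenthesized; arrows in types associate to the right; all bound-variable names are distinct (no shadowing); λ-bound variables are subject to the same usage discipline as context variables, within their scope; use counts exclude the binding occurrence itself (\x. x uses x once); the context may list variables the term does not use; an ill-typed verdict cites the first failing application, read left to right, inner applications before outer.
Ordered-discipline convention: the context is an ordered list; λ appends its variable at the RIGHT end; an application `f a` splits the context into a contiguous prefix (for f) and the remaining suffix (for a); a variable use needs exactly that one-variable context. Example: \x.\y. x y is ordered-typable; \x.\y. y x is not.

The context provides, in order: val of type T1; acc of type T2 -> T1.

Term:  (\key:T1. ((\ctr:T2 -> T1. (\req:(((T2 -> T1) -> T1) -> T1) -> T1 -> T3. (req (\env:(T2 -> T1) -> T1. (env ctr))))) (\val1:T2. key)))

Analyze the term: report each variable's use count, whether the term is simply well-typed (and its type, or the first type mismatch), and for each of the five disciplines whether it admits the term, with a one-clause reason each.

counts: val=0; acc=0; key (bound)=1; ctr (bound)=1; req (bound)=1; env (bound)=1; val1 (bound)=0
order of uses: req, env, ctr, key
typing: the term checks, with type T1 -> ((((T2 -> T1) -> T1) -> T1) -> T1 -> T3) -> T1 -> T3
ordered: ✗, unused: val, acc, val1 — weakening required
linear: ✗, unused: val, acc, val1 — weakening required
affine: ✓, no duplicate uses among val, acc, key, ctr, req, env, val1
relevant: ✗, unused: val, acc, val1 — weakening required
unrestricted: ✓, typability at T1 -> ((((T2 -> T1) -> T1) -> T1) -> T1 -> T3) -> T1 -> T3 is all that's needed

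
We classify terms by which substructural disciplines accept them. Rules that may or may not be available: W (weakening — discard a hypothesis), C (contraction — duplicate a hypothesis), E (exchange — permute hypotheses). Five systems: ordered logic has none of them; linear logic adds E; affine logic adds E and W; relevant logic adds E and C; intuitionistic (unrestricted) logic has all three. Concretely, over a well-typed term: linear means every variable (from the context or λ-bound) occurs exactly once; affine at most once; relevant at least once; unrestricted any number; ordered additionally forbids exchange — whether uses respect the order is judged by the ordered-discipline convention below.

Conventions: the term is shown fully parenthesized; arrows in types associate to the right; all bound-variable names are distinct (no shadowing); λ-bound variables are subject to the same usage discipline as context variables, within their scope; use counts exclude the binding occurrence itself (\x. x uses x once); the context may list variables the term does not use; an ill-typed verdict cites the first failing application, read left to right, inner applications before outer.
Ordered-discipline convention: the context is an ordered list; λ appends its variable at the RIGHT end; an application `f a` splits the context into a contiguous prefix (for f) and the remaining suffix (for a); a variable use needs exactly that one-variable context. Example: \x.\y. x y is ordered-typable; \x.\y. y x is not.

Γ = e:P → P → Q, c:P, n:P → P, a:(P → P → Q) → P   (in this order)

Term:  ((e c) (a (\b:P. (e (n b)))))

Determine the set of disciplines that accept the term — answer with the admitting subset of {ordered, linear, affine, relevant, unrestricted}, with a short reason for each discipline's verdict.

admitted by: relevant, unrestricted
usage: e=2; c=1; n=1; a=1; b [bound]=1
use order (left to right): e, c, a, e, n, b
typing: well-typed — term : Q
ordered ✗ (uses contraction: e ×2)
linear ✗ (uses contraction: e ×2)
affine ✗ (uses contraction: e ×2)
relevant ✓ (every one of e, c, n, a, b appears)
unrestricted ✓ (well-typed at Q; no restrictions here)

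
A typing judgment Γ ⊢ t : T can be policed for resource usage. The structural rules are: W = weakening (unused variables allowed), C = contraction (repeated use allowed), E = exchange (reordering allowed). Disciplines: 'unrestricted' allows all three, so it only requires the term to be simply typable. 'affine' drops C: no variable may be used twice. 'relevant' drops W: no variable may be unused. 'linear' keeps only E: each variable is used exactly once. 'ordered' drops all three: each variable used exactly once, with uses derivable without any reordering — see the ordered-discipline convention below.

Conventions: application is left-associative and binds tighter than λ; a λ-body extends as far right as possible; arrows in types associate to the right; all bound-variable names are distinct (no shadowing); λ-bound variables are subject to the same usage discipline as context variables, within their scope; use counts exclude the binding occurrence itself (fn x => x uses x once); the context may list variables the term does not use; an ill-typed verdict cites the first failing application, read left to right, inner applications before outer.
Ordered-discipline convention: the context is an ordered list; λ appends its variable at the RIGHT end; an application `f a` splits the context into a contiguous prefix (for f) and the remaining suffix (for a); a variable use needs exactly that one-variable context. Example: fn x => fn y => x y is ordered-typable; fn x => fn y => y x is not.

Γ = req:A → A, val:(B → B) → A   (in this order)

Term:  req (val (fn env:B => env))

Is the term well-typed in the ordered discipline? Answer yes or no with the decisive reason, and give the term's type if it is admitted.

yes — one use each (req, val, env); ordered split holds; term : A
use counts: req=1; val=1; env [bound]=1
uses in reading order: req, val, env
typing: the term checks, with type A
across the five disciplines: ordered ✓ · linear ✓ · affine ✓ · relevant ✓ · unrestricted ✓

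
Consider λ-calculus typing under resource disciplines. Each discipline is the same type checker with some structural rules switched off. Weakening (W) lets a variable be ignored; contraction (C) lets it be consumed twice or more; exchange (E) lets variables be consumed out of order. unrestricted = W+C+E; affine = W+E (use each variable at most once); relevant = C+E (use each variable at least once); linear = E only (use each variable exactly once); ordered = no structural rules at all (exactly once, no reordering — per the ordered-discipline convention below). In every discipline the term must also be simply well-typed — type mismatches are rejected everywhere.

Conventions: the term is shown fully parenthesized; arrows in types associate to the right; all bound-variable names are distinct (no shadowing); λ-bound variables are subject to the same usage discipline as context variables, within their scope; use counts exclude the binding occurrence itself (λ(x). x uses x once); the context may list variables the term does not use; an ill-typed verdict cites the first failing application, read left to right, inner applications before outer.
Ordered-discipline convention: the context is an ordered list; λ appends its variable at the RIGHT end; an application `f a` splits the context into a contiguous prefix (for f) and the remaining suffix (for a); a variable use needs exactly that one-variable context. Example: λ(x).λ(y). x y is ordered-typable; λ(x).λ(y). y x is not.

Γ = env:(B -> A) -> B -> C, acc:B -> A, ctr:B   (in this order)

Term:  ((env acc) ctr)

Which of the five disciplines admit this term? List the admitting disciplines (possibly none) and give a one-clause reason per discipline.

admitting disciplines: ordered, linear, affine, relevant, unrestricted
use counts: env: 1, acc: 1, ctr: 1
left-to-right use order: env, acc, ctr
typing: ✓ — C
ordered: ✓ — env, acc, ctr once each; derivable with no W/C/E
linear: ✓ — env, acc, ctr: one use apiece
affine: ✓ — at most one use each (env, acc, ctr)
relevant: ✓ — at least one use each (env, acc, ctr)
unrestricted: ✓ — typability at C is all that's needed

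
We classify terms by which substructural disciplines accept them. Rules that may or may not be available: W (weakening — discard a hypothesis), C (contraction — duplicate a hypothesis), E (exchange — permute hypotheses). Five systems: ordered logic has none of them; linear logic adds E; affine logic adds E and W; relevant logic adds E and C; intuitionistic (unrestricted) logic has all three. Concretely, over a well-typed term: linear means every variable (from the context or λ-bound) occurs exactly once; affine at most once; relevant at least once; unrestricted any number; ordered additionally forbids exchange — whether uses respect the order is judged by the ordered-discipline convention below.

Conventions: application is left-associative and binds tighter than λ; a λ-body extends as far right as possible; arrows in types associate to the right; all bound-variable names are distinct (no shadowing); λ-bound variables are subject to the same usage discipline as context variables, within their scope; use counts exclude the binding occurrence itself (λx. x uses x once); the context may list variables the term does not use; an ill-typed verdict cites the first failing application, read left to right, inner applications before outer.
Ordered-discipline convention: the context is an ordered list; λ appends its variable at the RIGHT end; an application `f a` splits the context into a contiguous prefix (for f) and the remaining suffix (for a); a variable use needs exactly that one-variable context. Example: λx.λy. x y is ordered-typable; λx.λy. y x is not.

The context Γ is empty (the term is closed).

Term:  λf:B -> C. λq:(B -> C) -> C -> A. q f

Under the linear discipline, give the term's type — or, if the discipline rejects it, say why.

term : (B -> C) -> ((B -> C) -> C -> A) -> C -> A
usage: f (λ-bound)=1, q (λ-bound)=1
uses in reading order: q, f
typing: the term checks, with type (B -> C) -> ((B -> C) -> C -> A) -> C -> A
per-discipline verdicts: ordered ✗; linear ✓; affine ✓; relevant ✓; unrestricted ✓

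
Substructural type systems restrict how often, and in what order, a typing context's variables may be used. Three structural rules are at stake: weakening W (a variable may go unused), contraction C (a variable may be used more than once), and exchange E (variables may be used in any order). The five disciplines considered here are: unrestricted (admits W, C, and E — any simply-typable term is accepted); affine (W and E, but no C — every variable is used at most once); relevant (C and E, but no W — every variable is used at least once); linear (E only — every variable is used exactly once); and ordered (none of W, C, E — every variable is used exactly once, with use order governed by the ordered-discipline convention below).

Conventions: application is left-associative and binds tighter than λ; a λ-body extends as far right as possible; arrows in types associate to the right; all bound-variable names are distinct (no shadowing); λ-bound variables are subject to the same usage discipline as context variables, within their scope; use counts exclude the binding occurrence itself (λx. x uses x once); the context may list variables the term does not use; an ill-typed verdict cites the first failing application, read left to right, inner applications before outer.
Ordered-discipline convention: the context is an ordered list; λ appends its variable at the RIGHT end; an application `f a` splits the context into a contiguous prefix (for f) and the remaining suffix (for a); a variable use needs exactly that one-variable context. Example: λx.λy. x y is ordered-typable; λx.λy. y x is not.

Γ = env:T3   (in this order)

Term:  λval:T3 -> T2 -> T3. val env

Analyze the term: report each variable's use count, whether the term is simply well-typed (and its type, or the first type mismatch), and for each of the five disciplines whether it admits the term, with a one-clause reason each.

counts: env: 1×; val [bound]: 1×
uses in reading order: val, env
typing: well-typed at (T3 -> T2 -> T3) -> T2 -> T3
ordered: ✗ — use order val, env needs exchange
linear: ✓ — each of env, val used exactly once
affine: ✓ — at most one use each (env, val)
relevant: ✓ — none of env, val goes unused
unrestricted: ✓ — type-checks ((T3 -> T2 -> T3) -> T2 -> T3) and nothing is barred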